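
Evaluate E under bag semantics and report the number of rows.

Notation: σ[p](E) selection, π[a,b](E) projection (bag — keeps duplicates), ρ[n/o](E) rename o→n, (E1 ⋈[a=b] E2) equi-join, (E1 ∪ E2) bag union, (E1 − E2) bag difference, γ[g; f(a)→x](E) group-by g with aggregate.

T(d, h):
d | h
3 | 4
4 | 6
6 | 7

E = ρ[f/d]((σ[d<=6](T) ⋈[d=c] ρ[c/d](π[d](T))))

Subexpression sizes:
  T → 3
  σ[d<=6](T) → 3
  T → 3
  π[d](T) → 3
  ρ[c/d](π[d](T)) → 3
  (σ[d<=6](T) ⋈[d=c] ρ[c/d](π[d](T))) → 3
  ρ[f/d]((σ[d<=6](T) ⋈[d=c] ρ[c/d](π[d](T)))) → 3

|E| = 3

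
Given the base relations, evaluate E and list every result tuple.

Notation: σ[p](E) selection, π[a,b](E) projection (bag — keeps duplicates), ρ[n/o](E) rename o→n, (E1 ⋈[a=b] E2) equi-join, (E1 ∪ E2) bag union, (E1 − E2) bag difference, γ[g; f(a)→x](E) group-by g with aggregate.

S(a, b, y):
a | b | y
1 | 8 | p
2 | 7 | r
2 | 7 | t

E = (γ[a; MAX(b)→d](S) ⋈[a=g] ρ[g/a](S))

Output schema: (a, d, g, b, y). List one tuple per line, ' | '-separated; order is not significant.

Row counts bottom-up:
  S → 3
  γ[a; MAX(b)→d](S) → 2
  S → 3
  ρ[g/a](S) → 3
  (γ[a; MAX(b)→d](S) ⋈[a=g] ρ[g/a](S)) → 3

== RESULT ==
a | d | g | b | y
1 | 8 | 1 | 8 | p
2 | 7 | 2 | 7 | r
2 | 7 | 2 | 7 | t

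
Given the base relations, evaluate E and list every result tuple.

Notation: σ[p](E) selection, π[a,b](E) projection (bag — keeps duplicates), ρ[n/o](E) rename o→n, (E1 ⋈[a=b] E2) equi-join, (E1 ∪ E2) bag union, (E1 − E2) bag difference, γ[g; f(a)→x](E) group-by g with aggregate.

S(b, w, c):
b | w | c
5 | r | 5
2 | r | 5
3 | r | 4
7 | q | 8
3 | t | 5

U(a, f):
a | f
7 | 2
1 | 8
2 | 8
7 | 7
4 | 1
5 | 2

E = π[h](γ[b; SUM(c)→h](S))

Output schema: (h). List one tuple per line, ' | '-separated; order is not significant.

Stepwise |·|:
  S → 5
  γ[b; SUM(c)→h](S) → 4
  π[h](γ[b; SUM(c)→h](S)) → 4

== RESULT ==
h
5
5
8
9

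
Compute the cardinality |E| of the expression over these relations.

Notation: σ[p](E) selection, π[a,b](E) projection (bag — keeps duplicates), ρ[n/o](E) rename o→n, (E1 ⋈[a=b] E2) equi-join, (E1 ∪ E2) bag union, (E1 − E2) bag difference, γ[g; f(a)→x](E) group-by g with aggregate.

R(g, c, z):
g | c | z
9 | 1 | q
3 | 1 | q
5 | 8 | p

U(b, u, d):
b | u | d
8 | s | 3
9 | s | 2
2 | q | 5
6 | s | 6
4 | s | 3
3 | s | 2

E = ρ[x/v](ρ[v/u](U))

Per-node cardinality:
  U → 6
  ρ[v/u](U) → 6
  ρ[x/v](ρ[v/u](U)) → 6

|E| = 6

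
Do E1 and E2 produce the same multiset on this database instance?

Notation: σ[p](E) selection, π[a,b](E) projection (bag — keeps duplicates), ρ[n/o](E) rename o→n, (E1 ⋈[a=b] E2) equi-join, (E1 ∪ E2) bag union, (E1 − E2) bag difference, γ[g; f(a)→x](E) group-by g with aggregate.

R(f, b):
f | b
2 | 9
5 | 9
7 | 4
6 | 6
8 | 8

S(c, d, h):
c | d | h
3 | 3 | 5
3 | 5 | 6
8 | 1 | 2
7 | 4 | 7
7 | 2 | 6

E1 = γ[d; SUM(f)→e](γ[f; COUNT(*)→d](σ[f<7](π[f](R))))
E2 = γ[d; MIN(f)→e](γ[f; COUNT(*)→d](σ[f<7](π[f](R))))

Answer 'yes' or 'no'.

E1 row counts bottom-up:
  R → 5
  π[f](R) → 5
  σ[f<7](π[f](R)) → 3
  γ[f; COUNT(*)→d](σ[f<7](π[f](R))) → 3
  γ[d; SUM(f)→e](γ[f; COUNT(*)→d](σ[f<7](π[f](R)))) → 1
E2 row counts bottom-up:
  R → 5
  π[f](R) → 5
  σ[f<7](π[f](R)) → 3
  γ[f; COUNT(*)→d](σ[f<7](π[f](R))) → 3
  γ[d; MIN(f)→e](γ[f; COUNT(*)→d](σ[f<7](π[f](R)))) → 1

E1 result:
d | e
1 | 13
E2 result:
d | e
1 | 2
Witness: (1, 2) appears 0× in E1 but 1× in E2.

no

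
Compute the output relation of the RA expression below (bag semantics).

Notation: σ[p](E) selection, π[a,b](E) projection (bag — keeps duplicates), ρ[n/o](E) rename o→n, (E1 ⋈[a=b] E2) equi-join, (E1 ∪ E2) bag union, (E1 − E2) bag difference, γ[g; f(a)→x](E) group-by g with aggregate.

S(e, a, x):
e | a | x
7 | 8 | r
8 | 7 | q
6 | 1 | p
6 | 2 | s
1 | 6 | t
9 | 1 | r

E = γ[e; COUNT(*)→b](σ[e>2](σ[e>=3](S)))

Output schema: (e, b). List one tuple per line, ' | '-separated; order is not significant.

Stepwise |·|:
  S → 6
  σ[e>=3](S) → 5
  σ[e>2](σ[e>=3](S)) → 5
  γ[e; COUNT(*)→b](σ[e>2](σ[e>=3](S))) → 4

== RESULT ==
e | b
6 | 2
7 | 1
8 | 1
9 | 1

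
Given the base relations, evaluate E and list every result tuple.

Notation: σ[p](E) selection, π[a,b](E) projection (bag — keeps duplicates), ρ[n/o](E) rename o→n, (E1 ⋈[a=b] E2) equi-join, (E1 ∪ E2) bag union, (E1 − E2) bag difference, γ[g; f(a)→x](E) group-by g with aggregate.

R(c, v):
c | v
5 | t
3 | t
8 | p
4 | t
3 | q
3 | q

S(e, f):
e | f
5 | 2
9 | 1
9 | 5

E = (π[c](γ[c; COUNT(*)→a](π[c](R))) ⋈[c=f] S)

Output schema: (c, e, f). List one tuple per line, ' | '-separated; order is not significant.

Row counts bottom-up:
  R → 6
  π[c](R) → 6
  γ[c; COUNT(*)→a](π[c](R)) → 4
  π[c](γ[c; COUNT(*)→a](π[c](R))) → 4
  S → 3
  (π[c](γ[c; COUNT(*)→a](π[c](R))) ⋈[c=f] S) → 1

== RESULT ==
c | e | f
5 | 9 | 5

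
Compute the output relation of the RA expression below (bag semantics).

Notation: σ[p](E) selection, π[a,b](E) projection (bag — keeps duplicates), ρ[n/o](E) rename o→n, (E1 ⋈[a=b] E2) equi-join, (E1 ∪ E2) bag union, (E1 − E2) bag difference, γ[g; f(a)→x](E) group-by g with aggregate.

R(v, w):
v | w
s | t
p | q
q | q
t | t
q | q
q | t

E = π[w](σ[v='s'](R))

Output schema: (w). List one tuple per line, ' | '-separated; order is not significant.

Per-node cardinality:
  R → 6
  σ[v='s'](R) → 1
  π[w](σ[v='s'](R)) → 1

== RESULT ==
w
t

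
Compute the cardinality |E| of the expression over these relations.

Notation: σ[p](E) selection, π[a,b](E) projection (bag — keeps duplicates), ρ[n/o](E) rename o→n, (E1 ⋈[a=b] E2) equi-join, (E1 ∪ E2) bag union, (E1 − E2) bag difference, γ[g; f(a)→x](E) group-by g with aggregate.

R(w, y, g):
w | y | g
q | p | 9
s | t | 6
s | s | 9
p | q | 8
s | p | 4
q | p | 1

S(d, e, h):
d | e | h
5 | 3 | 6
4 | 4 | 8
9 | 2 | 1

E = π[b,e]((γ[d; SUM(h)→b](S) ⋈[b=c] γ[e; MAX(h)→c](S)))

Per-node cardinality:
  S → 3
  γ[d; SUM(h)→b](S) → 3
  S → 3
  γ[e; MAX(h)→c](S) → 3
  (γ[d; SUM(h)→b](S) ⋈[b=c] γ[e; MAX(h)→c](S)) → 3
  π[b,e]((γ[d; SUM(h)→b](S) ⋈[b=c] γ[e; MAX(h)→c](S))) → 3

|E| = 3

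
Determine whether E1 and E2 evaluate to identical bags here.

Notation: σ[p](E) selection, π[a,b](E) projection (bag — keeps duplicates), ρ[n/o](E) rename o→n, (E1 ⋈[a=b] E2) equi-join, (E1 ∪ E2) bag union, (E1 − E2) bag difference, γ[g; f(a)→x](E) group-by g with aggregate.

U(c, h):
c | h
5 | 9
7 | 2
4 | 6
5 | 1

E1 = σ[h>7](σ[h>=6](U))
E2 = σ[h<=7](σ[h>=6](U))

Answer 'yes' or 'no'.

E1 row counts bottom-up:
  U → 4
  σ[h>=6](U) → 2
  σ[h>7](σ[h>=6](U)) → 1
E2 row counts bottom-up:
  U → 4
  σ[h>=6](U) → 2
  σ[h<=7](σ[h>=6](U)) → 1

E1 result:
c | h
5 | 9
E2 result:
c | h
4 | 6
Witness: (5, 9) appears 1× in E1 but 0× in E2.

no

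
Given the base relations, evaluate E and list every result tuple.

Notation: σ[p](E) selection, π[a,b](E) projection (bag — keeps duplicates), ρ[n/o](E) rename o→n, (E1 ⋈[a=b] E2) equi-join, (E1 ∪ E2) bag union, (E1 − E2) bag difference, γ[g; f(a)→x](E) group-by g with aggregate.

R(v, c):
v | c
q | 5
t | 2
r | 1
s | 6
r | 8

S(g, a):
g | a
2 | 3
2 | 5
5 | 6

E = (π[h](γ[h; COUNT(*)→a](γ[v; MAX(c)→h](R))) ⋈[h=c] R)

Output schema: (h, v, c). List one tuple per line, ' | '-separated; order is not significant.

Stepwise |·|:
  R → 5
  γ[v; MAX(c)→h](R) → 4
  γ[h; COUNT(*)→a](γ[v; MAX(c)→h](R)) → 4
  π[h](γ[h; COUNT(*)→a](γ[v; MAX(c)→h](R))) → 4
  R → 5
  (π[h](γ[h; COUNT(*)→a](γ[v; MAX(c)→h](R))) ⋈[h=c] R) → 4

== RESULT ==
h | v | c
2 | t | 2
5 | q | 5
6 | s | 6
8 | r | 8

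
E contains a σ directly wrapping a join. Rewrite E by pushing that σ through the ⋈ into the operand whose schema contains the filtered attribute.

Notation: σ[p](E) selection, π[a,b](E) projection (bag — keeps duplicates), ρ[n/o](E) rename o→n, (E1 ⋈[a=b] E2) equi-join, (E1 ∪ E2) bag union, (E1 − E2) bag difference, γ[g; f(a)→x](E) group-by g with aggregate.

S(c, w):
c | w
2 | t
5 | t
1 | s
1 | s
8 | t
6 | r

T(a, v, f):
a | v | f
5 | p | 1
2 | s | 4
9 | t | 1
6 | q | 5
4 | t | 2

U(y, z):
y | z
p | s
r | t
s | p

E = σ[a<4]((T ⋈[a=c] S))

σ filters on a, owned by the left side.
E' = (σ[a<4](T) ⋈[a=c] S)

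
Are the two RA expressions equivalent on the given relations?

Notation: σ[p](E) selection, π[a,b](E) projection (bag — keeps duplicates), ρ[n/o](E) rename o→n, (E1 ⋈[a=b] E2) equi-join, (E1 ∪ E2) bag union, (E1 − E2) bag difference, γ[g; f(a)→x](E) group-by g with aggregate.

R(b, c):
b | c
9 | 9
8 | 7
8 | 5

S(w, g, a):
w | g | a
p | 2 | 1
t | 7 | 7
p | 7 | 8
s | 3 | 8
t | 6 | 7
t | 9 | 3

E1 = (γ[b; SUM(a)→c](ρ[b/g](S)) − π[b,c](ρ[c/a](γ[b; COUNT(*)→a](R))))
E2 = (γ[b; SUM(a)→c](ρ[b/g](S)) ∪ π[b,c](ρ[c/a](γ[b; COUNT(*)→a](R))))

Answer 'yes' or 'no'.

E1 subexpression sizes:
  S → 6
  ρ[b/g](S) → 6
  γ[b; SUM(a)→c](ρ[b/g](S)) → 5
  R → 3
  γ[b; COUNT(*)→a](R) → 2
  ρ[c/a](γ[b; COUNT(*)→a](R)) → 2
  π[b,c](ρ[c/a](γ[b; COUNT(*)→a](R))) → 2
  (γ[b; SUM(a)→c](ρ[b/g](S)) − π[b,c](ρ[c/a](γ[b; COUNT(*)→a](R)))) → 5
E2 subexpression sizes:
  S → 6
  ρ[b/g](S) → 6
  γ[b; SUM(a)→c](ρ[b/g](S)) → 5
  R → 3
  γ[b; COUNT(*)→a](R) → 2
  ρ[c/a](γ[b; COUNT(*)→a](R)) → 2
  π[b,c](ρ[c/a](γ[b; COUNT(*)→a](R))) → 2
  (γ[b; SUM(a)→c](ρ[b/g](S)) ∪ π[b,c](ρ[c/a](γ[b; COUNT(*)→a](R)))) → 7

E1 result:
b | c
2 | 1
3 | 8
6 | 7
7 | 15
9 | 3
E2 result:
b | c
2 | 1
3 | 8
6 | 7
7 | 15
8 | 2
9 | 1
9 | 3
Witness: (8, 2) appears 0× in E1 but 1× in E2.

no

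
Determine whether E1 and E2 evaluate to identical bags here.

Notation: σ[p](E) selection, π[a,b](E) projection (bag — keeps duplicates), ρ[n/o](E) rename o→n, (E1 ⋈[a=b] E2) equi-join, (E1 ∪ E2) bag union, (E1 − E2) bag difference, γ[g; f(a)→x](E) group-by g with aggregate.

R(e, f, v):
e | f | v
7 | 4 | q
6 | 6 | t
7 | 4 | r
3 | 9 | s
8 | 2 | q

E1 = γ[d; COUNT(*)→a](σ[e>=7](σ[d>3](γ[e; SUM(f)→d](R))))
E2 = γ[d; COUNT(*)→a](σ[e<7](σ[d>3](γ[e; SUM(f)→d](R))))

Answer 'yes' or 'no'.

E1 row counts bottom-up:
  R → 5
  γ[e; SUM(f)→d](R) → 4
  σ[d>3](γ[e; SUM(f)→d](R)) → 3
  σ[e>=7](σ[d>3](γ[e; SUM(f)→d](R))) → 1
  γ[d; COUNT(*)→a](σ[e>=7](σ[d>3](γ[e; SUM(f)→d](R)))) → 1
E2 row counts bottom-up:
  R → 5
  γ[e; SUM(f)→d](R) → 4
  σ[d>3](γ[e; SUM(f)→d](R)) → 3
  σ[e<7](σ[d>3](γ[e; SUM(f)→d](R))) → 2
  γ[d; COUNT(*)→a](σ[e<7](σ[d>3](γ[e; SUM(f)→d](R)))) → 2

E1 result:
d | a
8 | 1
E2 result:
d | a
6 | 1
9 | 1
Witness: (6, 1) appears 0× in E1 but 1× in E2.

no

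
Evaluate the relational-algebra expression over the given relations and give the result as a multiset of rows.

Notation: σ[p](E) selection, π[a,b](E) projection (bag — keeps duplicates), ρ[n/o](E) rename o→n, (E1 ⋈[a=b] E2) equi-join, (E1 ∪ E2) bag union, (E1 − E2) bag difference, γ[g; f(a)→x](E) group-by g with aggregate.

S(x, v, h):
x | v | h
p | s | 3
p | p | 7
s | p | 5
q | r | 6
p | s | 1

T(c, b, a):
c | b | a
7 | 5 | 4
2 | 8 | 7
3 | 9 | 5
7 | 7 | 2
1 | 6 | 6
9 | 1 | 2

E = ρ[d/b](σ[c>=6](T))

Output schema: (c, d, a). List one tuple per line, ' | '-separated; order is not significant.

Per-node cardinality:
  T → 6
  σ[c>=6](T) → 3
  ρ[d/b](σ[c>=6](T)) → 3

== RESULT ==
c | d | a
7 | 5 | 4
7 | 7 | 2
9 | 1 | 2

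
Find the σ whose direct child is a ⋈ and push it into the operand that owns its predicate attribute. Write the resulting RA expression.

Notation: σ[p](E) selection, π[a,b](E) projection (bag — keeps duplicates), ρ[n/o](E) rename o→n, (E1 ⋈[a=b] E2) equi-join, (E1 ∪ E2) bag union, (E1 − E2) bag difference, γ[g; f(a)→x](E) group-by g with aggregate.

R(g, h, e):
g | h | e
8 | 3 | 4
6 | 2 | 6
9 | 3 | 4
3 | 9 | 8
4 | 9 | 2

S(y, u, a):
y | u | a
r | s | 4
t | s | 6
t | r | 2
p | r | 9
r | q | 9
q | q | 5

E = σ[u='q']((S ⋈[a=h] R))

σ filters on u, owned by the left side.
E' = (σ[u='q'](S) ⋈[a=h] R)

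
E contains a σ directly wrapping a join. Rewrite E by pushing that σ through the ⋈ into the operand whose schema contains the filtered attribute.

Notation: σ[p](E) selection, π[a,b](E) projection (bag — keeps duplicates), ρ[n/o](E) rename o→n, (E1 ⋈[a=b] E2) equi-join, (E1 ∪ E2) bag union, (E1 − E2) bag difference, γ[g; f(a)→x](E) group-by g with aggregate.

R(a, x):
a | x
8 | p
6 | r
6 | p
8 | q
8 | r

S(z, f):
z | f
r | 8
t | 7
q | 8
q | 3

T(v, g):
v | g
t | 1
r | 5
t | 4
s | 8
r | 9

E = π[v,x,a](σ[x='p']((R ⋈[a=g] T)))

σ filters on x, owned by the left side.
E' = π[v,x,a]((σ[x='p'](R) ⋈[a=g] T))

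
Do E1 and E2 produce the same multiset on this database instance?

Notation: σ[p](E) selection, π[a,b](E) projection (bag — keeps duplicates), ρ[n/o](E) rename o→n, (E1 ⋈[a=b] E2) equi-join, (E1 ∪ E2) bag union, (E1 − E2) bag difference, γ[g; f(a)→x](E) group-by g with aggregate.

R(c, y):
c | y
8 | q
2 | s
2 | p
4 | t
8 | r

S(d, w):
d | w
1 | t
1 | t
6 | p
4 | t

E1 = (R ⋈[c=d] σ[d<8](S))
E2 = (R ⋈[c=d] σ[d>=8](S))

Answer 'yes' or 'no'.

E1 subexpression sizes:
  R → 5
  S → 4
  σ[d<8](S) → 4
  (R ⋈[c=d] σ[d<8](S)) → 1
E2 subexpression sizes:
  R → 5
  S → 4
  σ[d>=8](S) → 0
  (R ⋈[c=d] σ[d>=8](S)) → 0

E1 result:
c | y | d | w
4 | t | 4 | t
E2 result:
c | y | d | w
(0 rows)
Witness: (4, 't', 4, 't') appears 1× in E1 but 0× in E2.

no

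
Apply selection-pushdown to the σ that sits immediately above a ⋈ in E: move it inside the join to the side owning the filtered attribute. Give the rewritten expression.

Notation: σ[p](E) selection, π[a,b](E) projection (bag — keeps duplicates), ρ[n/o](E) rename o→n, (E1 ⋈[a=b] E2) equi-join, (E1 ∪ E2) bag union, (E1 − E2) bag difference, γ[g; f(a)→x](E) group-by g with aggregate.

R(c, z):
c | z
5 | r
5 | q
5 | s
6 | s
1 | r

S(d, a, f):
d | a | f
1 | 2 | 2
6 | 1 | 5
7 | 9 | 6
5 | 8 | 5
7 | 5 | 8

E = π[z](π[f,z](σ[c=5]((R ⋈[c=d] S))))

σ filters on c, owned by the left side.
E' = π[z](π[f,z]((σ[c=5](R) ⋈[c=d] S)))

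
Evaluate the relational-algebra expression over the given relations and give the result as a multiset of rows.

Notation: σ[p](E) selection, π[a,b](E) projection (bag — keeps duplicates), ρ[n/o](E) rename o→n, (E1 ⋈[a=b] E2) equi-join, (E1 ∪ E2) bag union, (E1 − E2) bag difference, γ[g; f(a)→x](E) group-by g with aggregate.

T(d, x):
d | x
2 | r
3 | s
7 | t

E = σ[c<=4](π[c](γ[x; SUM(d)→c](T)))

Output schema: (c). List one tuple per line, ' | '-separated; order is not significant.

Per-node cardinality:
  T → 3
  γ[x; SUM(d)→c](T) → 3
  π[c](γ[x; SUM(d)→c](T)) → 3
  σ[c<=4](π[c](γ[x; SUM(d)→c](T))) → 2

== RESULT ==
c
2
3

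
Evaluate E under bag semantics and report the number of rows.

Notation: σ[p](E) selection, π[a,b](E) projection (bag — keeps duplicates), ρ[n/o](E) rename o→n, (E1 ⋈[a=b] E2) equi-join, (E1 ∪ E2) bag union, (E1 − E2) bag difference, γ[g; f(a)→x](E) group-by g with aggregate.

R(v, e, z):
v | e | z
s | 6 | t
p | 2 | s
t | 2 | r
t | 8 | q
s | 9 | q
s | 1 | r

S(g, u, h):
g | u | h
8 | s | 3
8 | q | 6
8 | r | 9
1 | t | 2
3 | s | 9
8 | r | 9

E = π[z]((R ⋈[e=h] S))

Stepwise |·|:
  R → 6
  S → 6
  (R ⋈[e=h] S) → 6
  π[z]((R ⋈[e=h] S)) → 6

|E| = 6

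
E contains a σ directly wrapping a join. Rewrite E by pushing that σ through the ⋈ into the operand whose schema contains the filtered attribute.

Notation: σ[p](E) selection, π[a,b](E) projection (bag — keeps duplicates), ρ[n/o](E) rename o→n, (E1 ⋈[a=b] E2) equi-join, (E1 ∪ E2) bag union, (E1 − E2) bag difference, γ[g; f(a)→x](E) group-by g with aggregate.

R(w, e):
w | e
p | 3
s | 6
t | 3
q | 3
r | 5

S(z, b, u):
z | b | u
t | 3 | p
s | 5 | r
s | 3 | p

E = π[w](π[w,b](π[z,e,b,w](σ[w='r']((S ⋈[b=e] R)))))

σ filters on w, owned by the right side.
E' = π[w](π[w,b](π[z,e,b,w]((S ⋈[b=e] σ[w='r'](R)))))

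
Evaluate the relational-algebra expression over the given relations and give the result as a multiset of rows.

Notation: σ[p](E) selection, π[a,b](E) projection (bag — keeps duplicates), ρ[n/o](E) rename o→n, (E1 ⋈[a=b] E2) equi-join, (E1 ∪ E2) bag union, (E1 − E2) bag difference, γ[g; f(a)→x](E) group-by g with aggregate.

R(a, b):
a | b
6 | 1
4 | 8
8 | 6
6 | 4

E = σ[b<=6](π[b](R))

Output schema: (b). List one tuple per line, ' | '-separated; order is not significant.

Row counts bottom-up:
  R → 4
  π[b](R) → 4
  σ[b<=6](π[b](R)) → 3

== RESULT ==
b
1
4
6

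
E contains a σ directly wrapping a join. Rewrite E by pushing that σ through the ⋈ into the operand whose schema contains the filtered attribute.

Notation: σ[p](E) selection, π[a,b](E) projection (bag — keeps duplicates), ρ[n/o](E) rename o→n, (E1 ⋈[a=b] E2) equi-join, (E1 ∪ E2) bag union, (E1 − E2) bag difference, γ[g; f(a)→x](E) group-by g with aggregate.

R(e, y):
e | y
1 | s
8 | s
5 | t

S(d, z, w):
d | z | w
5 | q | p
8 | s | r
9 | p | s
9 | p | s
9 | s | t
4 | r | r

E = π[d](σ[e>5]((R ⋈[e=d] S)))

σ filters on e, owned by the left side.
E' = π[d]((σ[e>5](R) ⋈[e=d] S))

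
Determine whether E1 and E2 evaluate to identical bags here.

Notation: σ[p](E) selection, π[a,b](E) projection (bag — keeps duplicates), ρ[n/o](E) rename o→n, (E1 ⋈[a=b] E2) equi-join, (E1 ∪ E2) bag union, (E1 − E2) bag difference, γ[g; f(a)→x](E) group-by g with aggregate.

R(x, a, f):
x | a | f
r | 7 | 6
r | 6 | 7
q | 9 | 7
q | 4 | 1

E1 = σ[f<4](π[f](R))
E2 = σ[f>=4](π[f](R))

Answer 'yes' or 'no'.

E1 per-node cardinality:
  R → 4
  π[f](R) → 4
  σ[f<4](π[f](R)) → 1
E2 per-node cardinality:
  R → 4
  π[f](R) → 4
  σ[f>=4](π[f](R)) → 3

E1 result:
f
1
E2 result:
f
6
7
7
Witness: (6,) appears 0× in E1 but 1× in E2.

no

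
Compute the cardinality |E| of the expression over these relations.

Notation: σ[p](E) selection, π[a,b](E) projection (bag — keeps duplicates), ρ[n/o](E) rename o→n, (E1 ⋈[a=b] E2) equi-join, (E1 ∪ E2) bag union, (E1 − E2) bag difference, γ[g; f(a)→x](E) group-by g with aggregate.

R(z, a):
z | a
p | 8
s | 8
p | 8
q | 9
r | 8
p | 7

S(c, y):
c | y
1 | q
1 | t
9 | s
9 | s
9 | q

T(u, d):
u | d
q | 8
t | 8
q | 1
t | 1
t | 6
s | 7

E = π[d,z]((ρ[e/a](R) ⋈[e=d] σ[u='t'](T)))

Row counts bottom-up:
  R → 6
  ρ[e/a](R) → 6
  T → 6
  σ[u='t'](T) → 3
  (ρ[e/a](R) ⋈[e=d] σ[u='t'](T)) → 4
  π[d,z]((ρ[e/a](R) ⋈[e=d] σ[u='t'](T))) → 4

|E| = 4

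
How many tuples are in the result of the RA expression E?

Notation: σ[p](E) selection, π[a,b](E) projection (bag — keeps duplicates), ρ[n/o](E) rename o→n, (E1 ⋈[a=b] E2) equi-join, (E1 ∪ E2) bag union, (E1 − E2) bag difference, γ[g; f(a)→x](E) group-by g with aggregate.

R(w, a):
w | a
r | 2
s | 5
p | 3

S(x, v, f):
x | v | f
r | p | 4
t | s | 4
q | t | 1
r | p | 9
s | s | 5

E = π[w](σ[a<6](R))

Row counts bottom-up:
  R → 3
  σ[a<6](R) → 3
  π[w](σ[a<6](R)) → 3

|E| = 3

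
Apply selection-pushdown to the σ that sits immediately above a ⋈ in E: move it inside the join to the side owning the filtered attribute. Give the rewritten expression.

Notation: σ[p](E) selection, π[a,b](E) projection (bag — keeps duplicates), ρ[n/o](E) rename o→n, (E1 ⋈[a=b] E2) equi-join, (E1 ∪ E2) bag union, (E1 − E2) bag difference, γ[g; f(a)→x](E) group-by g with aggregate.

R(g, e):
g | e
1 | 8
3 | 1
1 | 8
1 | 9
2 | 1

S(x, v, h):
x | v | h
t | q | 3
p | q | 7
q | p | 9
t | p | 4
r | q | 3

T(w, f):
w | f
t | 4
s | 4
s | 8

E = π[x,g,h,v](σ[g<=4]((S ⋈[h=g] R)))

σ filters on g, owned by the right side.
E' = π[x,g,h,v]((S ⋈[h=g] σ[g<=4](R)))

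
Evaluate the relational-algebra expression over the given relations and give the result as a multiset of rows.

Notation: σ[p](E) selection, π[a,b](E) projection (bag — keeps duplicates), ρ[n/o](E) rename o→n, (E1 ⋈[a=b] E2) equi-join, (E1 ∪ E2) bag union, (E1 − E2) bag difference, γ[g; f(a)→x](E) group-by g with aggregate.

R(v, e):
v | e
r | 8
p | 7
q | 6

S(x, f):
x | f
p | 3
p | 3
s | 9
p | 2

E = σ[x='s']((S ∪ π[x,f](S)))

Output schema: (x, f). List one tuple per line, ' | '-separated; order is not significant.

Row counts bottom-up:
  S → 4
  S → 4
  π[x,f](S) → 4
  (S ∪ π[x,f](S)) → 8
  σ[x='s']((S ∪ π[x,f](S))) → 2

== RESULT ==
x | f
s | 9
s | 9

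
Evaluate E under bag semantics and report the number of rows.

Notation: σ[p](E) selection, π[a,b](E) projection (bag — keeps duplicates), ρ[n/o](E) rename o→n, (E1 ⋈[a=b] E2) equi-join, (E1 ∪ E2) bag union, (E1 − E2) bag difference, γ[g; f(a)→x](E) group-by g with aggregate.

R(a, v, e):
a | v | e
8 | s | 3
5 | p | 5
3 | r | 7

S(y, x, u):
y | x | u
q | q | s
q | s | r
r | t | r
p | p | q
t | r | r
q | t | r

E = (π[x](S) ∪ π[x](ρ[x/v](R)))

Subexpression sizes:
  S → 6
  π[x](S) → 6
  R → 3
  ρ[x/v](R) → 3
  π[x](ρ[x/v](R)) → 3
  (π[x](S) ∪ π[x](ρ[x/v](R))) → 9

|E| = 9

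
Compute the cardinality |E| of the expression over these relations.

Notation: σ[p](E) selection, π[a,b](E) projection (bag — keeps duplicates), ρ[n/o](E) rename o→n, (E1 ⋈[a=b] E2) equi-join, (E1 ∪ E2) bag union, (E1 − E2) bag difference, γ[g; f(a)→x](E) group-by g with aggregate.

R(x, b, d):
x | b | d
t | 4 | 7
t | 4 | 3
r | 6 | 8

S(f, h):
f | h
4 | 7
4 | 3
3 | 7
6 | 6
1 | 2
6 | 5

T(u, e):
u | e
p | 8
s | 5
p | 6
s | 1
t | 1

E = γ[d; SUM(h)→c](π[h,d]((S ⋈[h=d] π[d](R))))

Stepwise |·|:
  S → 6
  R → 3
  π[d](R) → 3
  (S ⋈[h=d] π[d](R)) → 3
  π[h,d]((S ⋈[h=d] π[d](R))) → 3
  γ[d; SUM(h)→c](π[h,d]((S ⋈[h=d] π[d](R)))) → 2

|E| = 2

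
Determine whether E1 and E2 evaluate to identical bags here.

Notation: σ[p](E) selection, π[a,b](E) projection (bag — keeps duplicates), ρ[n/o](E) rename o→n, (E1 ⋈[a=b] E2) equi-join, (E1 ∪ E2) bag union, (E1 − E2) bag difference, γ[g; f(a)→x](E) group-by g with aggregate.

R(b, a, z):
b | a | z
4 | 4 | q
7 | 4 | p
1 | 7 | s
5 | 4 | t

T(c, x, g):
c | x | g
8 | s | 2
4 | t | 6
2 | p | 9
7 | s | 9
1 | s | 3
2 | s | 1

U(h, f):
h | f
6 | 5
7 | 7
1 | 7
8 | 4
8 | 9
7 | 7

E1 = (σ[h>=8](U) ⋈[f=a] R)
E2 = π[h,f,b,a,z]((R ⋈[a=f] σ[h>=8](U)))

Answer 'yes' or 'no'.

E1 per-node cardinality:
  U → 6
  σ[h>=8](U) → 2
  R → 4
  (σ[h>=8](U) ⋈[f=a] R) → 3
E2 per-node cardinality:
  R → 4
  U → 6
  σ[h>=8](U) → 2
  (R ⋈[a=f] σ[h>=8](U)) → 3
  π[h,f,b,a,z]((R ⋈[a=f] σ[h>=8](U))) → 3

E1 and E2 produce the same multiset:
h | f | b | a | z
8 | 4 | 4 | 4 | q
8 | 4 | 5 | 4 | t
8 | 4 | 7 | 4 | p

yes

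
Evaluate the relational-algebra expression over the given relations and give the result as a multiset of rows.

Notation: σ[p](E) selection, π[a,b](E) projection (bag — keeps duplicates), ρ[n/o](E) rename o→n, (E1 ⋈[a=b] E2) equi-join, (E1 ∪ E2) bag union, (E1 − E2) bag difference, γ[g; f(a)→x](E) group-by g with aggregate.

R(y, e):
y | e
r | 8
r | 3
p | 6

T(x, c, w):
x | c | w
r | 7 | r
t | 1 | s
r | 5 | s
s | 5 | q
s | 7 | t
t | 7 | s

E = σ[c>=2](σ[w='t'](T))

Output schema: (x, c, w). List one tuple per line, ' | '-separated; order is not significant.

Per-node cardinality:
  T → 6
  σ[w='t'](T) → 1
  σ[c>=2](σ[w='t'](T)) → 1

== RESULT ==
x | c | w
s | 7 | t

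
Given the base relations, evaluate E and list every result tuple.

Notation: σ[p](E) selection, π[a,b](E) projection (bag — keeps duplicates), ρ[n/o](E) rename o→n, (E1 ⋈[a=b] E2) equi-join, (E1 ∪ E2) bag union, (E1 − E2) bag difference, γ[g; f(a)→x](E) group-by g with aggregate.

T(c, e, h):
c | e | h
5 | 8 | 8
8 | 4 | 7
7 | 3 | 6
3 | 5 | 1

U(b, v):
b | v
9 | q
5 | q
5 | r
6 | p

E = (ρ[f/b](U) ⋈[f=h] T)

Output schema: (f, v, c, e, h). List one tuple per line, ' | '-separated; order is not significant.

Stepwise |·|:
  U → 4
  ρ[f/b](U) → 4
  T → 4
  (ρ[f/b](U) ⋈[f=h] T) → 1

== RESULT ==
f | v | c | e | h
6 | p | 7 | 3 | 6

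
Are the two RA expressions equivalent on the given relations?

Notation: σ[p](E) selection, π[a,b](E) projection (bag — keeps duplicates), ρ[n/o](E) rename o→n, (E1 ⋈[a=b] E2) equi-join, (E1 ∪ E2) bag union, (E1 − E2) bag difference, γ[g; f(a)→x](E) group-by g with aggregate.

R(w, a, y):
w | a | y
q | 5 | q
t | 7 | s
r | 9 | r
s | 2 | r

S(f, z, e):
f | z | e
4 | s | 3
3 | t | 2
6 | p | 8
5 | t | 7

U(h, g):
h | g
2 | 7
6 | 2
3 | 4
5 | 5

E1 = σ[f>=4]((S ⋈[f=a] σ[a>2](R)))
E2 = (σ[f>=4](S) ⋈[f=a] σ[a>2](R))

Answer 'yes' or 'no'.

E1 subexpression sizes:
  S → 4
  R → 4
  σ[a>2](R) → 3
  (S ⋈[f=a] σ[a>2](R)) → 1
  σ[f>=4]((S ⋈[f=a] σ[a>2](R))) → 1
E2 subexpression sizes:
  S → 4
  σ[f>=4](S) → 3
  R → 4
  σ[a>2](R) → 3
  (σ[f>=4](S) ⋈[f=a] σ[a>2](R)) → 1

E1 and E2 produce the same multiset:
f | z | e | w | a | y
5 | t | 7 | q | 5 | q

yes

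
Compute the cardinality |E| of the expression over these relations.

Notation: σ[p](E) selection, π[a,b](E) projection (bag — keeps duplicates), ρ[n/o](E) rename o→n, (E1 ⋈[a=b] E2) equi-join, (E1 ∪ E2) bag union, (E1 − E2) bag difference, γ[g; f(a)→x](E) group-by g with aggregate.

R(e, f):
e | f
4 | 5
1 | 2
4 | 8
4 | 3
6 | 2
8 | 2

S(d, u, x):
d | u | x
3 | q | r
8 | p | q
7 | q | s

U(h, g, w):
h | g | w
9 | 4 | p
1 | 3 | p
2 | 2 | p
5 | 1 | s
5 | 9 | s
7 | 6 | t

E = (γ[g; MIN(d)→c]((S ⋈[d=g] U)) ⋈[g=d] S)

Row counts bottom-up:
  S → 3
  U → 6
  (S ⋈[d=g] U) → 1
  γ[g; MIN(d)→c]((S ⋈[d=g] U)) → 1
  S → 3
  (γ[g; MIN(d)→c]((S ⋈[d=g] U)) ⋈[g=d] S) → 1

|E| = 1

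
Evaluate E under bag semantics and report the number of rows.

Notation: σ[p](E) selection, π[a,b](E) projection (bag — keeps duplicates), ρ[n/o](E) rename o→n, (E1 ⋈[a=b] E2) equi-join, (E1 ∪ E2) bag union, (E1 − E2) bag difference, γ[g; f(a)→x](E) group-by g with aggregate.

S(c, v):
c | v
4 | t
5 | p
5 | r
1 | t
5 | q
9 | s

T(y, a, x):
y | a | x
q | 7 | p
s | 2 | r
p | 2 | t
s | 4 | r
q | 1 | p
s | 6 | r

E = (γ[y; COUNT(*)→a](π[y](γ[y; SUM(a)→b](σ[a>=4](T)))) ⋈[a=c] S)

Per-node cardinality:
  T → 6
  σ[a>=4](T) → 3
  γ[y; SUM(a)→b](σ[a>=4](T)) → 2
  π[y](γ[y; SUM(a)→b](σ[a>=4](T))) → 2
  γ[y; COUNT(*)→a](π[y](γ[y; SUM(a)→b](σ[a>=4](T)))) → 2
  S → 6
  (γ[y; COUNT(*)→a](π[y](γ[y; SUM(a)→b](σ[a>=4](T)))) ⋈[a=c] S) → 2

|E| = 2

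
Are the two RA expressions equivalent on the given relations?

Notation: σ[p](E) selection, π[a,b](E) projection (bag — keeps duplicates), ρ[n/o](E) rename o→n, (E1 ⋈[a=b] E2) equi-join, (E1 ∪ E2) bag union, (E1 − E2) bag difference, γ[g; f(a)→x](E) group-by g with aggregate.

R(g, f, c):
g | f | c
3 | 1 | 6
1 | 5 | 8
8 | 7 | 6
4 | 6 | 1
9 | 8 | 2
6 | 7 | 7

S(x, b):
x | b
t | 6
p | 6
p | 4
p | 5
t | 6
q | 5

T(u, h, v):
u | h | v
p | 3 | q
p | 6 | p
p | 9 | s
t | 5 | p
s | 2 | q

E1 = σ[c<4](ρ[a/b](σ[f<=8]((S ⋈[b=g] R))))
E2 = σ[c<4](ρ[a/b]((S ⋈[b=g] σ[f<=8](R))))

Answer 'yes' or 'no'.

E1 subexpression sizes:
  S → 6
  R → 6
  (S ⋈[b=g] R) → 4
  σ[f<=8]((S ⋈[b=g] R)) → 4
  ρ[a/b](σ[f<=8]((S ⋈[b=g] R))) → 4
  σ[c<4](ρ[a/b](σ[f<=8]((S ⋈[b=g] R)))) → 1
E2 subexpression sizes:
  S → 6
  R → 6
  σ[f<=8](R) → 6
  (S ⋈[b=g] σ[f<=8](R)) → 4
  ρ[a/b]((S ⋈[b=g] σ[f<=8](R))) → 4
  σ[c<4](ρ[a/b]((S ⋈[b=g] σ[f<=8](R)))) → 1

E1 and E2 produce the same multiset:
x | a | g | f | c
p | 4 | 4 | 6 | 1

yes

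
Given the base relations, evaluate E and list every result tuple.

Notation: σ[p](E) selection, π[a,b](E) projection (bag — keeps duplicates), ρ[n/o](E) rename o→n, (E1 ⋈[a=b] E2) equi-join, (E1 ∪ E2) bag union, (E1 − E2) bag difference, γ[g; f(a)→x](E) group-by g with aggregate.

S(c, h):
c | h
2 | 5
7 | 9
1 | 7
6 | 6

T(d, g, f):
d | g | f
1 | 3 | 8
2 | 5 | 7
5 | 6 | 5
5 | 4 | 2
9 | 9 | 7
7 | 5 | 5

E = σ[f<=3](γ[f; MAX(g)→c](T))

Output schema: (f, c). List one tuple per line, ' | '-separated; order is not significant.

Subexpression sizes:
  T → 6
  γ[f; MAX(g)→c](T) → 4
  σ[f<=3](γ[f; MAX(g)→c](T)) → 1

== RESULT ==
f | c
2 | 4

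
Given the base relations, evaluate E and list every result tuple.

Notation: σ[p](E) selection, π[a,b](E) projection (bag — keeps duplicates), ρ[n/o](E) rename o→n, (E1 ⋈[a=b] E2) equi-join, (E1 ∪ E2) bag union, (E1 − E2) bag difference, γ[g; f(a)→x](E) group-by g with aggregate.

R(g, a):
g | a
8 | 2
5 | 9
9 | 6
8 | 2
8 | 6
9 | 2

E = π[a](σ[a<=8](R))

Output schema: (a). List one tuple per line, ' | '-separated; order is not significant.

Row counts bottom-up:
  R → 6
  σ[a<=8](R) → 5
  π[a](σ[a<=8](R)) → 5

== RESULT ==
a
2
2
2
6
6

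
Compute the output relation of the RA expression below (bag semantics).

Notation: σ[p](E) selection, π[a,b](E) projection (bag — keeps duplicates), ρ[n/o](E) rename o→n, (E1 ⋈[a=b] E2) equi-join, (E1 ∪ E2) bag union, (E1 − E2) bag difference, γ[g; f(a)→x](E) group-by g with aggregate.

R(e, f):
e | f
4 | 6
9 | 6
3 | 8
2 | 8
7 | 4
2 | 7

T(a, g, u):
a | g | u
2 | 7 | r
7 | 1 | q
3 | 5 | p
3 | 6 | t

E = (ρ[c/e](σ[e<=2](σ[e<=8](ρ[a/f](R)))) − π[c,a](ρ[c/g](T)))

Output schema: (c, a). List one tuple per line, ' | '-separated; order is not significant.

Per-node cardinality:
  R → 6
  ρ[a/f](R) → 6
  σ[e<=8](ρ[a/f](R)) → 5
  σ[e<=2](σ[e<=8](ρ[a/f](R))) → 2
  ρ[c/e](σ[e<=2](σ[e<=8](ρ[a/f](R)))) → 2
  T → 4
  ρ[c/g](T) → 4
  π[c,a](ρ[c/g](T)) → 4
  (ρ[c/e](σ[e<=2](σ[e<=8](ρ[a/f](R)))) − π[c,a](ρ[c/g](T))) → 2

== RESULT ==
c | a
2 | 7
2 | 8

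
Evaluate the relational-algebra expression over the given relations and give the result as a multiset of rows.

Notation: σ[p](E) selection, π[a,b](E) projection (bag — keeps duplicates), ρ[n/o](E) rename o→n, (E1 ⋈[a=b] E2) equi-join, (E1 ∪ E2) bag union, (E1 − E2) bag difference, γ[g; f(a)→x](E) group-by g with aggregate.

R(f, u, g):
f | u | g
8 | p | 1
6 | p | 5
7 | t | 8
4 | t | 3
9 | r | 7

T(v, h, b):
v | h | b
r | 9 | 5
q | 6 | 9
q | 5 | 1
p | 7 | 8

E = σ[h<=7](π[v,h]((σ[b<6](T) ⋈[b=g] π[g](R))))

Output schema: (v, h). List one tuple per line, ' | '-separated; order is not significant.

Stepwise |·|:
  T → 4
  σ[b<6](T) → 2
  R → 5
  π[g](R) → 5
  (σ[b<6](T) ⋈[b=g] π[g](R)) → 2
  π[v,h]((σ[b<6](T) ⋈[b=g] π[g](R))) → 2
  σ[h<=7](π[v,h]((σ[b<6](T) ⋈[b=g] π[g](R)))) → 1

== RESULT ==
v | h
q | 5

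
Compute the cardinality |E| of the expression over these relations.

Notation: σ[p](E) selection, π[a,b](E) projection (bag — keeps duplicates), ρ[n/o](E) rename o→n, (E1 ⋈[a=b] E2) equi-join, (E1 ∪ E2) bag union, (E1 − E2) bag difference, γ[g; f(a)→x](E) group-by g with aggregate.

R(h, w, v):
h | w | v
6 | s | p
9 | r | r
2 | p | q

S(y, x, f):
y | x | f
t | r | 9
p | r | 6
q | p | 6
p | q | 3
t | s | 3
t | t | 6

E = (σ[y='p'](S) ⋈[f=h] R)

Subexpression sizes:
  S → 6
  σ[y='p'](S) → 2
  R → 3
  (σ[y='p'](S) ⋈[f=h] R) → 1

|E| = 1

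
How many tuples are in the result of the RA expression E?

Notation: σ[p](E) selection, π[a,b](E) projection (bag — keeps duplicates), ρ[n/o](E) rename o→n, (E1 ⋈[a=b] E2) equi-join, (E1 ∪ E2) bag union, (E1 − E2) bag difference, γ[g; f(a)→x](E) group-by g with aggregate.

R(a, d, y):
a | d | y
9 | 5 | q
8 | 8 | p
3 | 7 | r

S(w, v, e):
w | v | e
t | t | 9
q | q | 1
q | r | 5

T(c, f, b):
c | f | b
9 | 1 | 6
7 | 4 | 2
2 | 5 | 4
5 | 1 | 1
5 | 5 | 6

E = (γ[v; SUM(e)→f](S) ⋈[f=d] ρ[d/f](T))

Stepwise |·|:
  S → 3
  γ[v; SUM(e)→f](S) → 3
  T → 5
  ρ[d/f](T) → 5
  (γ[v; SUM(e)→f](S) ⋈[f=d] ρ[d/f](T)) → 4

|E| = 4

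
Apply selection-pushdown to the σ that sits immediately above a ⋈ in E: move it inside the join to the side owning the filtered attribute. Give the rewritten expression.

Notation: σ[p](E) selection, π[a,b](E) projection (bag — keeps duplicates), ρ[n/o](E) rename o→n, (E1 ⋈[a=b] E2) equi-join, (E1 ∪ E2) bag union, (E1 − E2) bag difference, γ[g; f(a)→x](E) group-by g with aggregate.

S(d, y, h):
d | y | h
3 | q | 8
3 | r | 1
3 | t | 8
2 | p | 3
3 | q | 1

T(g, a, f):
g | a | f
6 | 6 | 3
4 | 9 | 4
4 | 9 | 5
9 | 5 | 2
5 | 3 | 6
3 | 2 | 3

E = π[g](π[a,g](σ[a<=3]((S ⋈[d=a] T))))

σ filters on a, owned by the right side.
E' = π[g](π[a,g]((S ⋈[d=a] σ[a<=3](T))))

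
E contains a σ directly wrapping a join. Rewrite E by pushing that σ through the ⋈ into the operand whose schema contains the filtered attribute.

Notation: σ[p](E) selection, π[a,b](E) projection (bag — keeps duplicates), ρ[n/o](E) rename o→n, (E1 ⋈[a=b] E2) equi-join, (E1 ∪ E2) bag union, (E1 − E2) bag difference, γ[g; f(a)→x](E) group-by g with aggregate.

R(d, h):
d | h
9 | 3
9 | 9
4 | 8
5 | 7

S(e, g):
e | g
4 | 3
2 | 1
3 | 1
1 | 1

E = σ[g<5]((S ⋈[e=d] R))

σ filters on g, owned by the left side.
E' = (σ[g<5](S) ⋈[e=d] R)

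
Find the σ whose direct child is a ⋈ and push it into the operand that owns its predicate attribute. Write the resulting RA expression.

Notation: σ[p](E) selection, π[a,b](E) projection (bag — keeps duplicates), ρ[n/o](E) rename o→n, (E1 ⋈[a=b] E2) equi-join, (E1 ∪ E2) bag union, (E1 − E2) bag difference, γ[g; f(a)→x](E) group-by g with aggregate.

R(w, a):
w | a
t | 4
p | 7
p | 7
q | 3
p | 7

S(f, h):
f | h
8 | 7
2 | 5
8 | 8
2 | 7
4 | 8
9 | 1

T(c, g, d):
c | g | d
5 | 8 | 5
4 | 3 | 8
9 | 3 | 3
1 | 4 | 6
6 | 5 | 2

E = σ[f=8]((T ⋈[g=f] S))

σ filters on f, owned by the right side.
E' = (T ⋈[g=f] σ[f=8](S))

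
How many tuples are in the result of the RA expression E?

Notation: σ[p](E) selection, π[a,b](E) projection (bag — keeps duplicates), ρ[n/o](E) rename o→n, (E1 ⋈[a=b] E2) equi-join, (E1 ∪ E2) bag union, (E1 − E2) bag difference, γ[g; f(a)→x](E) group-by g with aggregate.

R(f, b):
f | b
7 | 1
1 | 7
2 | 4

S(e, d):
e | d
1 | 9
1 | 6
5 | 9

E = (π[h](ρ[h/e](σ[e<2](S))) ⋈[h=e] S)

Per-node cardinality:
  S → 3
  σ[e<2](S) → 2
  ρ[h/e](σ[e<2](S)) → 2
  π[h](ρ[h/e](σ[e<2](S))) → 2
  S → 3
  (π[h](ρ[h/e](σ[e<2](S))) ⋈[h=e] S) → 4

|E| = 4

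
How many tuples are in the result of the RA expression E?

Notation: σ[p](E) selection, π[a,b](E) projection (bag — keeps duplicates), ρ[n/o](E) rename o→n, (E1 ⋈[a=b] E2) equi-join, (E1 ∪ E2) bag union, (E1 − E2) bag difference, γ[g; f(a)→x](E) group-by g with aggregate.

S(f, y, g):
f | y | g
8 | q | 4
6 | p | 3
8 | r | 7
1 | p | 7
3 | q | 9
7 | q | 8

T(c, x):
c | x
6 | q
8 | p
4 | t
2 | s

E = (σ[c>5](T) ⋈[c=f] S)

Stepwise |·|:
  T → 4
  σ[c>5](T) → 2
  S → 6
  (σ[c>5](T) ⋈[c=f] S) → 3

|E| = 3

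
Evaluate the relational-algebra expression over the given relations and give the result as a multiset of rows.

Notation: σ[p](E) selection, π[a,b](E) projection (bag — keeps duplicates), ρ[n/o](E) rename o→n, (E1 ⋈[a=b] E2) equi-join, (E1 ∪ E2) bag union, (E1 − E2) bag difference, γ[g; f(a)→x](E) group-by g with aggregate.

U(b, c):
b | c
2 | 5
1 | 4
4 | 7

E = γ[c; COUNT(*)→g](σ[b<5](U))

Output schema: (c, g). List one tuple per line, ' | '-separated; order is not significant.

Stepwise |·|:
  U → 3
  σ[b<5](U) → 3
  γ[c; COUNT(*)→g](σ[b<5](U)) → 3

== RESULT ==
c | g
4 | 1
5 | 1
7 | 1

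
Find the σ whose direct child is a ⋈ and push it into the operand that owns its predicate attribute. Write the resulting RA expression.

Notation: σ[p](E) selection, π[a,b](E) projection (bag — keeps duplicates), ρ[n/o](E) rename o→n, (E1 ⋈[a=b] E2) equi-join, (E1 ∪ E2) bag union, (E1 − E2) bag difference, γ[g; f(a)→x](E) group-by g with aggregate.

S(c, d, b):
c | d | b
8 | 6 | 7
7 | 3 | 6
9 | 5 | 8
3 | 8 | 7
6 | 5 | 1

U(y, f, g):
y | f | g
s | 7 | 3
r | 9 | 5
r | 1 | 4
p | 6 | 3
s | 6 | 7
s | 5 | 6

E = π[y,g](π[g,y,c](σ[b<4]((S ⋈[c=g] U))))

σ filters on b, owned by the left side.
E' = π[y,g](π[g,y,c]((σ[b<4](S) ⋈[c=g] U)))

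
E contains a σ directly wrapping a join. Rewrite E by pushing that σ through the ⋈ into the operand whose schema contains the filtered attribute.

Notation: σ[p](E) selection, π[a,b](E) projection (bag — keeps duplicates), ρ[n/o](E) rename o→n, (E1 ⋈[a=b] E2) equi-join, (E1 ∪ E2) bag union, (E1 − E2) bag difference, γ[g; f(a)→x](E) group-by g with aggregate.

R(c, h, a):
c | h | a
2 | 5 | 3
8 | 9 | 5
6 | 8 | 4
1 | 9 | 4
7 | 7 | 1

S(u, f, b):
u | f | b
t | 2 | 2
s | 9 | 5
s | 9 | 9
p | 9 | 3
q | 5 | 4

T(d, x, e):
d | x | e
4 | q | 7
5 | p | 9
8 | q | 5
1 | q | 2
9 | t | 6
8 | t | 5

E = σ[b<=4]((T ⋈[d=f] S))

σ filters on b, owned by the right side.
E' = (T ⋈[d=f] σ[b<=4](S))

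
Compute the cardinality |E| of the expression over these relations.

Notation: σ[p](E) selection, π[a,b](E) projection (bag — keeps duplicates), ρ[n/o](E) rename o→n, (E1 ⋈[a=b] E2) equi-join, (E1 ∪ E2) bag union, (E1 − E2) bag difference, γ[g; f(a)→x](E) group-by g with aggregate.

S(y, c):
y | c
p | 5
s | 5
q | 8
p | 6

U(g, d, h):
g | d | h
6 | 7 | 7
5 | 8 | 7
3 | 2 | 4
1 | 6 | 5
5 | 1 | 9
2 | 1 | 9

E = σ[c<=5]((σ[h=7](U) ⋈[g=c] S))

Per-node cardinality:
  U → 6
  σ[h=7](U) → 2
  S → 4
  (σ[h=7](U) ⋈[g=c] S) → 3
  σ[c<=5]((σ[h=7](U) ⋈[g=c] S)) → 2

|E| = 2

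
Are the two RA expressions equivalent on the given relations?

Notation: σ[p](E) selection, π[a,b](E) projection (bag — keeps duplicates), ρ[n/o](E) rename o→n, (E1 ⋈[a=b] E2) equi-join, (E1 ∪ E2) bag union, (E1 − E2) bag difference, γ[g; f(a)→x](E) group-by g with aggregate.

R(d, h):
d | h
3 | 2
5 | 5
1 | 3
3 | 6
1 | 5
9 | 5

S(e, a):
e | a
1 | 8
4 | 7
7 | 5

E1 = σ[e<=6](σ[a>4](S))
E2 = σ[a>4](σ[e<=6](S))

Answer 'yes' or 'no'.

E1 stepwise |·|:
  S → 3
  σ[a>4](S) → 3
  σ[e<=6](σ[a>4](S)) → 2
E2 stepwise |·|:
  S → 3
  σ[e<=6](S) → 2
  σ[a>4](σ[e<=6](S)) → 2

E1 and E2 produce the same multiset:
e | a
1 | 8
4 | 7

yes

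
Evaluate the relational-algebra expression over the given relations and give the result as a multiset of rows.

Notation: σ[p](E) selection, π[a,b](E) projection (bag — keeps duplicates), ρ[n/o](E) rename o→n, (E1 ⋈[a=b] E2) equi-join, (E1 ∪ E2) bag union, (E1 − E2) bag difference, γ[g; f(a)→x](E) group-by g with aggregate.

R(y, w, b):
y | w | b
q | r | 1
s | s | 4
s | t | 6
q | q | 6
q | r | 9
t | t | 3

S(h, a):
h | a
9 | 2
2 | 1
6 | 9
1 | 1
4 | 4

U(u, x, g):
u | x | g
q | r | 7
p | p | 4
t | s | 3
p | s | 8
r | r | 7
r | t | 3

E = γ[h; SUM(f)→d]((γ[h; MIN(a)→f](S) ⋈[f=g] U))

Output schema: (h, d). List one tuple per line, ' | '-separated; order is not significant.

Per-node cardinality:
  S → 5
  γ[h; MIN(a)→f](S) → 5
  U → 6
  (γ[h; MIN(a)→f](S) ⋈[f=g] U) → 1
  γ[h; SUM(f)→d]((γ[h; MIN(a)→f](S) ⋈[f=g] U)) → 1

== RESULT ==
h | d
4 | 4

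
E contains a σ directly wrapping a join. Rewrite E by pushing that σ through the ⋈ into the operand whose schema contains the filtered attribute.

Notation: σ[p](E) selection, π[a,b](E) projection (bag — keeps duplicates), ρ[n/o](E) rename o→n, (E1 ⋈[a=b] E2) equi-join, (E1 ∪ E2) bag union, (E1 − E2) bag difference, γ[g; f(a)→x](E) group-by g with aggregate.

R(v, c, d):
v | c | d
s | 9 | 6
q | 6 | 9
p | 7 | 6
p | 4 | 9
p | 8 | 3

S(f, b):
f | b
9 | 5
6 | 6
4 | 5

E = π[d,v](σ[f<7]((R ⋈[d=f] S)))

σ filters on f, owned by the right side.
E' = π[d,v]((R ⋈[d=f] σ[f<7](S)))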